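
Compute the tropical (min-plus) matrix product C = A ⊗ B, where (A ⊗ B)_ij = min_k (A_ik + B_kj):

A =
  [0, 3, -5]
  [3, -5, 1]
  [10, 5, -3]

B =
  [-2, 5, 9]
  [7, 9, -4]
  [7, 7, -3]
A ⊗ B =
  [-2, 2, -8]
  [1, 4, -9]
  [4, 4, -6]

Apply the min-plus product entry-by-entry:
  C[0][0] = min over k of (A[0][0] + B[0][0] = 0 + -2 = -2, A[0][1] + B[1][0] = 3 + 7 = 10, A[0][2] + B[2][0] = -5 + 7 = 2) = -2 (attained at k = 0)
  C[0][1] = min over k of (A[0][0] + B[0][1] = 0 + 5 = 5, A[0][1] + B[1][1] = 3 + 9 = 12, A[0][2] + B[2][1] = -5 + 7 = 2) = 2 (attained at k = 2)
  C[0][2] = min over k of (A[0][0] + B[0][2] = 0 + 9 = 9, A[0][1] + B[1][2] = 3 + -4 = -1, A[0][2] + B[2][2] = -5 + -3 = -8) = -8 (attained at k = 2)
  C[1][0] = min over k of (A[1][0] + B[0][0] = 3 + -2 = 1, A[1][1] + B[1][0] = -5 + 7 = 2, A[1][2] + B[2][0] = 1 + 7 = 8) = 1 (attained at k = 0)
  C[1][1] = min over k of (A[1][0] + B[0][1] = 3 + 5 = 8, A[1][1] + B[1][1] = -5 + 9 = 4, A[1][2] + B[2][1] = 1 + 7 = 8) = 4 (attained at k = 1)
  C[1][2] = min over k of (A[1][0] + B[0][2] = 3 + 9 = 12, A[1][1] + B[1][2] = -5 + -4 = -9, A[1][2] + B[2][2] = 1 + -3 = -2) = -9 (attained at k = 1)
  C[2][0] = min over k of (A[2][0] + B[0][0] = 10 + -2 = 8, A[2][1] + B[1][0] = 5 + 7 = 12, A[2][2] + B[2][0] = -3 + 7 = 4) = 4 (attained at k = 2)
  C[2][1] = min over k of (A[2][0] + B[0][1] = 10 + 5 = 15, A[2][1] + B[1][1] = 5 + 9 = 14, A[2][2] + B[2][1] = -3 + 7 = 4) = 4 (attained at k = 2)
  C[2][2] = min over k of (A[2][0] + B[0][2] = 10 + 9 = 19, A[2][1] + B[1][2] = 5 + -4 = 1, A[2][2] + B[2][2] = -3 + -3 = -6) = -6 (attained at k = 2)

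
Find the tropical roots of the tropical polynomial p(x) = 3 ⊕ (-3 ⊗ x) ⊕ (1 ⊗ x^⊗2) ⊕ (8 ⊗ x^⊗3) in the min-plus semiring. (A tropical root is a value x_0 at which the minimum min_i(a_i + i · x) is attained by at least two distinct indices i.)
Roots: {-7, -4, 6}

Each tropical root is a break point of the lower envelope of the lines y = a_i + i · x (there are 4 lines, with slopes 0, 1, ..., 3). Only the lines that attain the minimum somewhere contribute to roots; other lines are dominated. Here the surviving (envelope) indices are i = 3, i = 2, i = 1, i = 0.
Intersections between consecutive envelope lines give the roots: for adjacent envelope indices i < j the intersection is x = (a_i − a_j) / (j − i). Reading off the sorted break points: {-7, -4, 6}.
Verification: at each break x_0, at least two indices attain the minimum of min_i(a_i + i · x_0).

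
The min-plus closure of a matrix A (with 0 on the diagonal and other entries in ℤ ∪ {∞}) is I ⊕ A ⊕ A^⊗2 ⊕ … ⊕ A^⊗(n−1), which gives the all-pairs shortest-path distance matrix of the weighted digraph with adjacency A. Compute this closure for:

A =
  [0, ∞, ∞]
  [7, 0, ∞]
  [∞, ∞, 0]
Closure =
  [0, ∞, ∞]
  [7, 0, ∞]
  [∞, ∞, 0]

This is the Floyd-Warshall all-pairs shortest-path computation. For each intermediate vertex k = 0, 1, …, 2, update dist[i][j] ← min(dist[i][j], dist[i][k] + dist[k][j]). The final matrix gives, for each (i, j), the minimum total weight of any directed path from i to j (possibly empty when i = j).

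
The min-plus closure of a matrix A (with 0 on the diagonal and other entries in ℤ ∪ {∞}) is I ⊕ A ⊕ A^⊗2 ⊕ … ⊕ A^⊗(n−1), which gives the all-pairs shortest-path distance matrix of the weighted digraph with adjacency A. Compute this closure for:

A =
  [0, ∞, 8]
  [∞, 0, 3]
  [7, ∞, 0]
Closure =
  [0, ∞, 8]
  [10, 0, 3]
  [7, ∞, 0]

This is the Floyd-Warshall all-pairs shortest-path computation. For each intermediate vertex k = 0, 1, …, 2, update dist[i][j] ← min(dist[i][j], dist[i][k] + dist[k][j]). The final matrix gives, for each (i, j), the minimum total weight of any directed path from i to j (possibly empty when i = j).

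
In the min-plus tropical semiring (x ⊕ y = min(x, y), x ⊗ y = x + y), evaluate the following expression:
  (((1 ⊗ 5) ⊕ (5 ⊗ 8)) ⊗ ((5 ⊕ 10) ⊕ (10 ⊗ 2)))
(((1 ⊗ 5) ⊕ (5 ⊗ 8)) ⊗ ((5 ⊕ 10) ⊕ (10 ⊗ 2))) = 11

Expand innermost to outermost. Recall ⊕ takes the minimum of its arguments and ⊗ takes their sum. Working out the expression (((1 ⊗ 5) ⊕ (5 ⊗ 8)) ⊗ ((5 ⊕ 10) ⊕ (10 ⊗ 2))) gives 11.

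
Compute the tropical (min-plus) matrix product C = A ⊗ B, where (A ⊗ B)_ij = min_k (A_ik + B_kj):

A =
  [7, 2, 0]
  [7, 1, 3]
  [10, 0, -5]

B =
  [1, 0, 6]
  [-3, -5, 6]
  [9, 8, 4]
A ⊗ B =
  [-1, -3, 4]
  [-2, -4, 7]
  [-3, -5, -1]

Apply the min-plus product entry-by-entry:
  C[0][0] = min over k of (A[0][0] + B[0][0] = 7 + 1 = 8, A[0][1] + B[1][0] = 2 + -3 = -1, A[0][2] + B[2][0] = 0 + 9 = 9) = -1 (attained at k = 1)
  C[0][1] = min over k of (A[0][0] + B[0][1] = 7 + 0 = 7, A[0][1] + B[1][1] = 2 + -5 = -3, A[0][2] + B[2][1] = 0 + 8 = 8) = -3 (attained at k = 1)
  C[0][2] = min over k of (A[0][0] + B[0][2] = 7 + 6 = 13, A[0][1] + B[1][2] = 2 + 6 = 8, A[0][2] + B[2][2] = 0 + 4 = 4) = 4 (attained at k = 2)
  C[1][0] = min over k of (A[1][0] + B[0][0] = 7 + 1 = 8, A[1][1] + B[1][0] = 1 + -3 = -2, A[1][2] + B[2][0] = 3 + 9 = 12) = -2 (attained at k = 1)
  C[1][1] = min over k of (A[1][0] + B[0][1] = 7 + 0 = 7, A[1][1] + B[1][1] = 1 + -5 = -4, A[1][2] + B[2][1] = 3 + 8 = 11) = -4 (attained at k = 1)
  C[1][2] = min over k of (A[1][0] + B[0][2] = 7 + 6 = 13, A[1][1] + B[1][2] = 1 + 6 = 7, A[1][2] + B[2][2] = 3 + 4 = 7) = 7 (attained at k = 1)
  C[2][0] = min over k of (A[2][0] + B[0][0] = 10 + 1 = 11, A[2][1] + B[1][0] = 0 + -3 = -3, A[2][2] + B[2][0] = -5 + 9 = 4) = -3 (attained at k = 1)
  C[2][1] = min over k of (A[2][0] + B[0][1] = 10 + 0 = 10, A[2][1] + B[1][1] = 0 + -5 = -5, A[2][2] + B[2][1] = -5 + 8 = 3) = -5 (attained at k = 1)
  C[2][2] = min over k of (A[2][0] + B[0][2] = 10 + 6 = 16, A[2][1] + B[1][2] = 0 + 6 = 6, A[2][2] + B[2][2] = -5 + 4 = -1) = -1 (attained at k = 2)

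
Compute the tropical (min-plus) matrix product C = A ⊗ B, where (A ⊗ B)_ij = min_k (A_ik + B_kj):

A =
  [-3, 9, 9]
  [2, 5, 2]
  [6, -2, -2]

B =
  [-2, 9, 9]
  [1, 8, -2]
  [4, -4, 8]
A ⊗ B =
  [-5, 5, 6]
  [0, -2, 3]
  [-1, -6, -4]

Apply the min-plus product entry-by-entry:
  C[0][0] = min over k of (A[0][0] + B[0][0] = -3 + -2 = -5, A[0][1] + B[1][0] = 9 + 1 = 10, A[0][2] + B[2][0] = 9 + 4 = 13) = -5 (attained at k = 0)
  C[0][1] = min over k of (A[0][0] + B[0][1] = -3 + 9 = 6, A[0][1] + B[1][1] = 9 + 8 = 17, A[0][2] + B[2][1] = 9 + -4 = 5) = 5 (attained at k = 2)
  C[0][2] = min over k of (A[0][0] + B[0][2] = -3 + 9 = 6, A[0][1] + B[1][2] = 9 + -2 = 7, A[0][2] + B[2][2] = 9 + 8 = 17) = 6 (attained at k = 0)
  C[1][0] = min over k of (A[1][0] + B[0][0] = 2 + -2 = 0, A[1][1] + B[1][0] = 5 + 1 = 6, A[1][2] + B[2][0] = 2 + 4 = 6) = 0 (attained at k = 0)
  C[1][1] = min over k of (A[1][0] + B[0][1] = 2 + 9 = 11, A[1][1] + B[1][1] = 5 + 8 = 13, A[1][2] + B[2][1] = 2 + -4 = -2) = -2 (attained at k = 2)
  C[1][2] = min over k of (A[1][0] + B[0][2] = 2 + 9 = 11, A[1][1] + B[1][2] = 5 + -2 = 3, A[1][2] + B[2][2] = 2 + 8 = 10) = 3 (attained at k = 1)
  C[2][0] = min over k of (A[2][0] + B[0][0] = 6 + -2 = 4, A[2][1] + B[1][0] = -2 + 1 = -1, A[2][2] + B[2][0] = -2 + 4 = 2) = -1 (attained at k = 1)
  C[2][1] = min over k of (A[2][0] + B[0][1] = 6 + 9 = 15, A[2][1] + B[1][1] = -2 + 8 = 6, A[2][2] + B[2][1] = -2 + -4 = -6) = -6 (attained at k = 2)
  C[2][2] = min over k of (A[2][0] + B[0][2] = 6 + 9 = 15, A[2][1] + B[1][2] = -2 + -2 = -4, A[2][2] + B[2][2] = -2 + 8 = 6) = -4 (attained at k = 1)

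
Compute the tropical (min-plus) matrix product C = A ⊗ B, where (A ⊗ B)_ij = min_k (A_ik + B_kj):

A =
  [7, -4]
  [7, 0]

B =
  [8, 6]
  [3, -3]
A ⊗ B =
  [-1, -7]
  [3, -3]

Apply the min-plus product entry-by-entry:
  C[0][0] = min over k of (A[0][0] + B[0][0] = 7 + 8 = 15, A[0][1] + B[1][0] = -4 + 3 = -1) = -1 (attained at k = 1)
  C[0][1] = min over k of (A[0][0] + B[0][1] = 7 + 6 = 13, A[0][1] + B[1][1] = -4 + -3 = -7) = -7 (attained at k = 1)
  C[1][0] = min over k of (A[1][0] + B[0][0] = 7 + 8 = 15, A[1][1] + B[1][0] = 0 + 3 = 3) = 3 (attained at k = 1)
  C[1][1] = min over k of (A[1][0] + B[0][1] = 7 + 6 = 13, A[1][1] + B[1][1] = 0 + -3 = -3) = -3 (attained at k = 1)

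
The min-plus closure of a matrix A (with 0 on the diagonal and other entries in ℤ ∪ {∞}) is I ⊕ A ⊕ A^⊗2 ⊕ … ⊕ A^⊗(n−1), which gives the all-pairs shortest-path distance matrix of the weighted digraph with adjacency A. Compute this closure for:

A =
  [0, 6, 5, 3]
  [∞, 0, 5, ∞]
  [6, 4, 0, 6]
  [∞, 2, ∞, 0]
Closure =
  [0, 5, 5, 3]
  [11, 0, 5, 11]
  [6, 4, 0, 6]
  [13, 2, 7, 0]

This is the Floyd-Warshall all-pairs shortest-path computation. For each intermediate vertex k = 0, 1, …, 3, update dist[i][j] ← min(dist[i][j], dist[i][k] + dist[k][j]). The final matrix gives, for each (i, j), the minimum total weight of any directed path from i to j (possibly empty when i = j).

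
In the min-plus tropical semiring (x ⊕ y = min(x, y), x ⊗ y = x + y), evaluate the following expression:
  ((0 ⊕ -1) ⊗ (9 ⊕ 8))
((0 ⊕ -1) ⊗ (9 ⊕ 8)) = 7

Expand innermost to outermost. Recall ⊕ takes the minimum of its arguments and ⊗ takes their sum. Working out the expression ((0 ⊕ -1) ⊗ (9 ⊕ 8)) gives 7.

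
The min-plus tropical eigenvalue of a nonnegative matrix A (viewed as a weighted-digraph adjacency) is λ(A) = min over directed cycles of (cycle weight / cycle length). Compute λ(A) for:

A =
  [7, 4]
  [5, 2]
λ(A) = 2

Enumerate directed cycles and compute their means (weight / length). Sample:
  cycle 0 → 0: weight = 7, length = 1, mean = 7/1 ≈ 7.000
  cycle 1 → 1: weight = 2, length = 1, mean = 2/1 ≈ 2.000
  cycle 0 → 1 → 0: weight = 9, length = 2, mean = 9/2 ≈ 4.500
  cycle 1 → 0 → 1: weight = 9, length = 2, mean = 9/2 ≈ 4.500
Minimum mean = 2.000, attained e.g. along the cycle 1 → 1 with weight 2 and length 1. So λ(A) = 2/1 = 2.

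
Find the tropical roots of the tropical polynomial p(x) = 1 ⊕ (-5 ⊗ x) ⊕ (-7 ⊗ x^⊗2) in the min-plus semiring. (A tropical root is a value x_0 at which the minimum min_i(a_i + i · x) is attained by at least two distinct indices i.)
Roots: {2, 6}

Each tropical root is a break point of the lower envelope of the lines y = a_i + i · x (there are 3 lines, with slopes 0, 1, ..., 2). Only the lines that attain the minimum somewhere contribute to roots; other lines are dominated. Here the surviving (envelope) indices are i = 2, i = 1, i = 0.
Intersections between consecutive envelope lines give the roots: for adjacent envelope indices i < j the intersection is x = (a_i − a_j) / (j − i). Reading off the sorted break points: {2, 6}.
Verification: at each break x_0, at least two indices attain the minimum of min_i(a_i + i · x_0).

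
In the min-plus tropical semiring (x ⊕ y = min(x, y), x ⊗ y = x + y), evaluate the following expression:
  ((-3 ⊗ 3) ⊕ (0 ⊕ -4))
((-3 ⊗ 3) ⊕ (0 ⊕ -4)) = -4

Expand innermost to outermost. Recall ⊕ takes the minimum of its arguments and ⊗ takes their sum. Working out the expression ((-3 ⊗ 3) ⊕ (0 ⊕ -4)) gives -4.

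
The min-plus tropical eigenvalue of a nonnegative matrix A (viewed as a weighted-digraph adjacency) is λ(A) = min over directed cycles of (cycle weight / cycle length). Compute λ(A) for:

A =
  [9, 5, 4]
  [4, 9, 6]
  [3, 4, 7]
λ(A) = 7/2

Enumerate directed cycles and compute their means (weight / length). Sample:
  cycle 0 → 0: weight = 9, length = 1, mean = 9/1 ≈ 9.000
  cycle 1 → 1: weight = 9, length = 1, mean = 9/1 ≈ 9.000
  cycle 2 → 2: weight = 7, length = 1, mean = 7/1 ≈ 7.000
  cycle 0 → 1 → 0: weight = 9, length = 2, mean = 9/2 ≈ 4.500
  cycle 0 → 2 → 0: weight = 7, length = 2, mean = 7/2 ≈ 3.500
  cycle 1 → 0 → 1: weight = 9, length = 2, mean = 9/2 ≈ 4.500
Minimum mean = 3.500, attained e.g. along the cycle 0 → 2 → 0 with weight 7 and length 2. So λ(A) = 7/2 = 7/2.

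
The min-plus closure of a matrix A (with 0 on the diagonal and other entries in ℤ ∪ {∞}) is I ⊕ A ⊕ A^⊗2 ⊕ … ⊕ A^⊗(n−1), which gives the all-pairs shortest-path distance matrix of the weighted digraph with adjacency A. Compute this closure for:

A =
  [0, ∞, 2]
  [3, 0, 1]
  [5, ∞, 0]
Closure =
  [0, ∞, 2]
  [3, 0, 1]
  [5, ∞, 0]

This is the Floyd-Warshall all-pairs shortest-path computation. For each intermediate vertex k = 0, 1, …, 2, update dist[i][j] ← min(dist[i][j], dist[i][k] + dist[k][j]). The final matrix gives, for each (i, j), the minimum total weight of any directed path from i to j (possibly empty when i = j).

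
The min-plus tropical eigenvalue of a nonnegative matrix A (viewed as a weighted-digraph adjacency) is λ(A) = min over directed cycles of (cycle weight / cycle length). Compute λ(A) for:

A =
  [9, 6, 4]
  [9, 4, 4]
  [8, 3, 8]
λ(A) = 7/2

Enumerate directed cycles and compute their means (weight / length). Sample:
  cycle 0 → 0: weight = 9, length = 1, mean = 9/1 ≈ 9.000
  cycle 1 → 1: weight = 4, length = 1, mean = 4/1 ≈ 4.000
  cycle 2 → 2: weight = 8, length = 1, mean = 8/1 ≈ 8.000
  cycle 0 → 1 → 0: weight = 15, length = 2, mean = 15/2 ≈ 7.500
  cycle 0 → 2 → 0: weight = 12, length = 2, mean = 12/2 ≈ 6.000
  cycle 1 → 0 → 1: weight = 15, length = 2, mean = 15/2 ≈ 7.500
Minimum mean = 3.500, attained e.g. along the cycle 1 → 2 → 1 with weight 7 and length 2. So λ(A) = 7/2 = 7/2.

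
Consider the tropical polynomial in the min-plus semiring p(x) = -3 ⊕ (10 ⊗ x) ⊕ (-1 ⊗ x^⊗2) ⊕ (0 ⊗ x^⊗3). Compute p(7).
p(7) = -3

A tropical monomial a ⊗ x^⊗i evaluates to a + i · x. Evaluating each term at x = 7:
  Term 0 contributes -3 + 0 · 7 = -3
  Term 1 contributes 10 + 1 · 7 = 17
  Term 2 contributes -1 + 2 · 7 = 13
  Term 3 contributes 0 + 3 · 7 = 21
p(7) = ⊕ of these = min[-3, 17, 13, 21] = -3.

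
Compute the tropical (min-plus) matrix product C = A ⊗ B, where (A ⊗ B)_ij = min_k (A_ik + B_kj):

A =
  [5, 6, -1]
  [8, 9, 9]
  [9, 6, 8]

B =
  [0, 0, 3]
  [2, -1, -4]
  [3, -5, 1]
A ⊗ B =
  [2, -6, 0]
  [8, 4, 5]
  [8, 3, 2]

Apply the min-plus product entry-by-entry:
  C[0][0] = min over k of (A[0][0] + B[0][0] = 5 + 0 = 5, A[0][1] + B[1][0] = 6 + 2 = 8, A[0][2] + B[2][0] = -1 + 3 = 2) = 2 (attained at k = 2)
  C[0][1] = min over k of (A[0][0] + B[0][1] = 5 + 0 = 5, A[0][1] + B[1][1] = 6 + -1 = 5, A[0][2] + B[2][1] = -1 + -5 = -6) = -6 (attained at k = 2)
  C[0][2] = min over k of (A[0][0] + B[0][2] = 5 + 3 = 8, A[0][1] + B[1][2] = 6 + -4 = 2, A[0][2] + B[2][2] = -1 + 1 = 0) = 0 (attained at k = 2)
  C[1][0] = min over k of (A[1][0] + B[0][0] = 8 + 0 = 8, A[1][1] + B[1][0] = 9 + 2 = 11, A[1][2] + B[2][0] = 9 + 3 = 12) = 8 (attained at k = 0)
  C[1][1] = min over k of (A[1][0] + B[0][1] = 8 + 0 = 8, A[1][1] + B[1][1] = 9 + -1 = 8, A[1][2] + B[2][1] = 9 + -5 = 4) = 4 (attained at k = 2)
  C[1][2] = min over k of (A[1][0] + B[0][2] = 8 + 3 = 11, A[1][1] + B[1][2] = 9 + -4 = 5, A[1][2] + B[2][2] = 9 + 1 = 10) = 5 (attained at k = 1)
  C[2][0] = min over k of (A[2][0] + B[0][0] = 9 + 0 = 9, A[2][1] + B[1][0] = 6 + 2 = 8, A[2][2] + B[2][0] = 8 + 3 = 11) = 8 (attained at k = 1)
  C[2][1] = min over k of (A[2][0] + B[0][1] = 9 + 0 = 9, A[2][1] + B[1][1] = 6 + -1 = 5, A[2][2] + B[2][1] = 8 + -5 = 3) = 3 (attained at k = 2)
  C[2][2] = min over k of (A[2][0] + B[0][2] = 9 + 3 = 12, A[2][1] + B[1][2] = 6 + -4 = 2, A[2][2] + B[2][2] = 8 + 1 = 9) = 2 (attained at k = 1)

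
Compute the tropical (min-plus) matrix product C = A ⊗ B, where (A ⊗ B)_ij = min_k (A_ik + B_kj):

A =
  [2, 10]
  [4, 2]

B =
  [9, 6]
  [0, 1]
A ⊗ B =
  [10, 8]
  [2, 3]

Apply the min-plus product entry-by-entry:
  C[0][0] = min over k of (A[0][0] + B[0][0] = 2 + 9 = 11, A[0][1] + B[1][0] = 10 + 0 = 10) = 10 (attained at k = 1)
  C[0][1] = min over k of (A[0][0] + B[0][1] = 2 + 6 = 8, A[0][1] + B[1][1] = 10 + 1 = 11) = 8 (attained at k = 0)
  C[1][0] = min over k of (A[1][0] + B[0][0] = 4 + 9 = 13, A[1][1] + B[1][0] = 2 + 0 = 2) = 2 (attained at k = 1)
  C[1][1] = min over k of (A[1][0] + B[0][1] = 4 + 6 = 10, A[1][1] + B[1][1] = 2 + 1 = 3) = 3 (attained at k = 1)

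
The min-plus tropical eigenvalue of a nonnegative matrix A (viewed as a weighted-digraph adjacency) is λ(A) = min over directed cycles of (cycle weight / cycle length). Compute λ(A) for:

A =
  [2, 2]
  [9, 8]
λ(A) = 2

Enumerate directed cycles and compute their means (weight / length). Sample:
  cycle 0 → 0: weight = 2, length = 1, mean = 2/1 ≈ 2.000
  cycle 1 → 1: weight = 8, length = 1, mean = 8/1 ≈ 8.000
  cycle 0 → 1 → 0: weight = 11, length = 2, mean = 11/2 ≈ 5.500
  cycle 1 → 0 → 1: weight = 11, length = 2, mean = 11/2 ≈ 5.500
Minimum mean = 2.000, attained e.g. along the cycle 0 → 0 with weight 2 and length 1. So λ(A) = 2/1 = 2.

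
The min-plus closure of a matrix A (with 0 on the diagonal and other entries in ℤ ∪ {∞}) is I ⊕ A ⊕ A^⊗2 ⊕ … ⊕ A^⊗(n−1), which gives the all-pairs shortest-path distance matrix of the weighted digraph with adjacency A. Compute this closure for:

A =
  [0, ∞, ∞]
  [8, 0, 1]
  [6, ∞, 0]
Closure =
  [0, ∞, ∞]
  [7, 0, 1]
  [6, ∞, 0]

This is the Floyd-Warshall all-pairs shortest-path computation. For each intermediate vertex k = 0, 1, …, 2, update dist[i][j] ← min(dist[i][j], dist[i][k] + dist[k][j]). The final matrix gives, for each (i, j), the minimum total weight of any directed path from i to j (possibly empty when i = j).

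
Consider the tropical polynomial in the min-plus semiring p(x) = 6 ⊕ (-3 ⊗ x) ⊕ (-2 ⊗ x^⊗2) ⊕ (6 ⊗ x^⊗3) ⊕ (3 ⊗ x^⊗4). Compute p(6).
p(6) = 3

A tropical monomial a ⊗ x^⊗i evaluates to a + i · x. Evaluating each term at x = 6:
  Term 0 contributes 6 + 0 · 6 = 6
  Term 1 contributes -3 + 1 · 6 = 3
  Term 2 contributes -2 + 2 · 6 = 10
  Term 3 contributes 6 + 3 · 6 = 24
  Term 4 contributes 3 + 4 · 6 = 27
p(6) = ⊕ of these = min[6, 3, 10, 24, 27] = 3.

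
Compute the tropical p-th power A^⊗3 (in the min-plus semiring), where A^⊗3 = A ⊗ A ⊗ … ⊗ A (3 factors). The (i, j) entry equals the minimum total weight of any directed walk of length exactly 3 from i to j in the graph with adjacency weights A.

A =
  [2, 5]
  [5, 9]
A^⊗3 =
  [6, 9]
  [9, 12]

Each entry (A^⊗3)_ij equals the minimum over all length-3 walks i = v_0 → v_1 → … → v_3 = j of Σ_t A[v_t][v_{t+1}]. For example, for (i, j) = (0, 1) we minimise over 4 possible intermediate vertex sequences; the minimum is 9, attained along the walk 0 → 0 → 0 → 1.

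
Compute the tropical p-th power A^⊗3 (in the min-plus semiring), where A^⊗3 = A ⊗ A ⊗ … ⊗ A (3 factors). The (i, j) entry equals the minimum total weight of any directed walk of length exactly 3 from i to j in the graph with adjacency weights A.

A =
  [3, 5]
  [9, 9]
A^⊗3 =
  [9, 11]
  [15, 17]

Each entry (A^⊗3)_ij equals the minimum over all length-3 walks i = v_0 → v_1 → … → v_3 = j of Σ_t A[v_t][v_{t+1}]. For example, for (i, j) = (0, 1) we minimise over 4 possible intermediate vertex sequences; the minimum is 11, attained along the walk 0 → 0 → 0 → 1.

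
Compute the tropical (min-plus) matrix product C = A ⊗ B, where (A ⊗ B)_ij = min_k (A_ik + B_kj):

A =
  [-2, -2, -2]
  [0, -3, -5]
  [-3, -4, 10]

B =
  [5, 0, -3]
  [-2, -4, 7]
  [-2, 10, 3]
A ⊗ B =
  [-4, -6, -5]
  [-7, -7, -3]
  [-6, -8, -6]

Apply the min-plus product entry-by-entry:
  C[0][0] = min over k of (A[0][0] + B[0][0] = -2 + 5 = 3, A[0][1] + B[1][0] = -2 + -2 = -4, A[0][2] + B[2][0] = -2 + -2 = -4) = -4 (attained at k = 1)
  C[0][1] = min over k of (A[0][0] + B[0][1] = -2 + 0 = -2, A[0][1] + B[1][1] = -2 + -4 = -6, A[0][2] + B[2][1] = -2 + 10 = 8) = -6 (attained at k = 1)
  C[0][2] = min over k of (A[0][0] + B[0][2] = -2 + -3 = -5, A[0][1] + B[1][2] = -2 + 7 = 5, A[0][2] + B[2][2] = -2 + 3 = 1) = -5 (attained at k = 0)
  C[1][0] = min over k of (A[1][0] + B[0][0] = 0 + 5 = 5, A[1][1] + B[1][0] = -3 + -2 = -5, A[1][2] + B[2][0] = -5 + -2 = -7) = -7 (attained at k = 2)
  C[1][1] = min over k of (A[1][0] + B[0][1] = 0 + 0 = 0, A[1][1] + B[1][1] = -3 + -4 = -7, A[1][2] + B[2][1] = -5 + 10 = 5) = -7 (attained at k = 1)
  C[1][2] = min over k of (A[1][0] + B[0][2] = 0 + -3 = -3, A[1][1] + B[1][2] = -3 + 7 = 4, A[1][2] + B[2][2] = -5 + 3 = -2) = -3 (attained at k = 0)
  C[2][0] = min over k of (A[2][0] + B[0][0] = -3 + 5 = 2, A[2][1] + B[1][0] = -4 + -2 = -6, A[2][2] + B[2][0] = 10 + -2 = 8) = -6 (attained at k = 1)
  C[2][1] = min over k of (A[2][0] + B[0][1] = -3 + 0 = -3, A[2][1] + B[1][1] = -4 + -4 = -8, A[2][2] + B[2][1] = 10 + 10 = 20) = -8 (attained at k = 1)
  C[2][2] = min over k of (A[2][0] + B[0][2] = -3 + -3 = -6, A[2][1] + B[1][2] = -4 + 7 = 3, A[2][2] + B[2][2] = 10 + 3 = 13) = -6 (attained at k = 0)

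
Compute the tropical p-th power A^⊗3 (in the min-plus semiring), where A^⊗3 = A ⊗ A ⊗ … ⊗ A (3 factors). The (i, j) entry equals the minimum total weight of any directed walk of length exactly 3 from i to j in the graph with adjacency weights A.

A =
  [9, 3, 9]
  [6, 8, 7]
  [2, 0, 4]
A^⊗3 =
  [12, 10, 14]
  [13, 11, 14]
  [9, 7, 11]

Each entry (A^⊗3)_ij equals the minimum over all length-3 walks i = v_0 → v_1 → … → v_3 = j of Σ_t A[v_t][v_{t+1}]. For example, for (i, j) = (0, 2) we minimise over 9 possible intermediate vertex sequences; the minimum is 14, attained along the walk 0 → 1 → 2 → 2.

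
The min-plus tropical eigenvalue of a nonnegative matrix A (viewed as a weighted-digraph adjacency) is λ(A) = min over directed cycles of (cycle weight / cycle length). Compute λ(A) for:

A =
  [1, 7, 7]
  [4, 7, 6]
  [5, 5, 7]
λ(A) = 1

Enumerate directed cycles and compute their means (weight / length). Sample:
  cycle 0 → 0: weight = 1, length = 1, mean = 1/1 ≈ 1.000
  cycle 1 → 1: weight = 7, length = 1, mean = 7/1 ≈ 7.000
  cycle 2 → 2: weight = 7, length = 1, mean = 7/1 ≈ 7.000
  cycle 0 → 1 → 0: weight = 11, length = 2, mean = 11/2 ≈ 5.500
  cycle 0 → 2 → 0: weight = 12, length = 2, mean = 12/2 ≈ 6.000
  cycle 1 → 0 → 1: weight = 11, length = 2, mean = 11/2 ≈ 5.500
Minimum mean = 1.000, attained e.g. along the cycle 0 → 0 with weight 1 and length 1. So λ(A) = 1/1 = 1.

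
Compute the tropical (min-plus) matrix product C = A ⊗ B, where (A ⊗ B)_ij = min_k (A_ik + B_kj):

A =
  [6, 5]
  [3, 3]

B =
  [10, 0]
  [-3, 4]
A ⊗ B =
  [2, 6]
  [0, 3]

Apply the min-plus product entry-by-entry:
  C[0][0] = min over k of (A[0][0] + B[0][0] = 6 + 10 = 16, A[0][1] + B[1][0] = 5 + -3 = 2) = 2 (attained at k = 1)
  C[0][1] = min over k of (A[0][0] + B[0][1] = 6 + 0 = 6, A[0][1] + B[1][1] = 5 + 4 = 9) = 6 (attained at k = 0)
  C[1][0] = min over k of (A[1][0] + B[0][0] = 3 + 10 = 13, A[1][1] + B[1][0] = 3 + -3 = 0) = 0 (attained at k = 1)
  C[1][1] = min over k of (A[1][0] + B[0][1] = 3 + 0 = 3, A[1][1] + B[1][1] = 3 + 4 = 7) = 3 (attained at k = 0)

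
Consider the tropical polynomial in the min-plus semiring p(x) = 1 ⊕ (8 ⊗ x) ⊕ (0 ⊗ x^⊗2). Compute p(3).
p(3) = 1

A tropical monomial a ⊗ x^⊗i evaluates to a + i · x. Evaluating each term at x = 3:
  Term 0 contributes 1 + 0 · 3 = 1
  Term 1 contributes 8 + 1 · 3 = 11
  Term 2 contributes 0 + 2 · 3 = 6
p(3) = ⊕ of these = min[1, 11, 6] = 1.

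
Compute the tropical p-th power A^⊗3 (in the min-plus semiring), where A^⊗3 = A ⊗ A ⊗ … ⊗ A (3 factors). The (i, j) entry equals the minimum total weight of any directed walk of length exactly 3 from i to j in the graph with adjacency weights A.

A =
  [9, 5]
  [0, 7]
A^⊗3 =
  [12, 10]
  [5, 12]

Each entry (A^⊗3)_ij equals the minimum over all length-3 walks i = v_0 → v_1 → … → v_3 = j of Σ_t A[v_t][v_{t+1}]. For example, for (i, j) = (0, 1) we minimise over 4 possible intermediate vertex sequences; the minimum is 10, attained along the walk 0 → 1 → 0 → 1.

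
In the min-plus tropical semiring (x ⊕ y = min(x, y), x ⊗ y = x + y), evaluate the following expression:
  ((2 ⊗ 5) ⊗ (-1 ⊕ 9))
((2 ⊗ 5) ⊗ (-1 ⊕ 9)) = 6

Expand innermost to outermost. Recall ⊕ takes the minimum of its arguments and ⊗ takes their sum. Working out the expression ((2 ⊗ 5) ⊗ (-1 ⊕ 9)) gives 6.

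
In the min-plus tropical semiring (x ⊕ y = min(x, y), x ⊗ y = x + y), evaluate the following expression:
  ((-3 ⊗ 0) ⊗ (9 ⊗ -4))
((-3 ⊗ 0) ⊗ (9 ⊗ -4)) = 2

Expand innermost to outermost. Recall ⊕ takes the minimum of its arguments and ⊗ takes their sum. Working out the expression ((-3 ⊗ 0) ⊗ (9 ⊗ -4)) gives 2.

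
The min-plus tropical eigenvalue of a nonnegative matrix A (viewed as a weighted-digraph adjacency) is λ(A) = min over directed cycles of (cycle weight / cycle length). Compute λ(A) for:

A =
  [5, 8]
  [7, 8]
λ(A) = 5

Enumerate directed cycles and compute their means (weight / length). Sample:
  cycle 0 → 0: weight = 5, length = 1, mean = 5/1 ≈ 5.000
  cycle 1 → 1: weight = 8, length = 1, mean = 8/1 ≈ 8.000
  cycle 0 → 1 → 0: weight = 15, length = 2, mean = 15/2 ≈ 7.500
  cycle 1 → 0 → 1: weight = 15, length = 2, mean = 15/2 ≈ 7.500
Minimum mean = 5.000, attained e.g. along the cycle 0 → 0 with weight 5 and length 1. So λ(A) = 5/1 = 5.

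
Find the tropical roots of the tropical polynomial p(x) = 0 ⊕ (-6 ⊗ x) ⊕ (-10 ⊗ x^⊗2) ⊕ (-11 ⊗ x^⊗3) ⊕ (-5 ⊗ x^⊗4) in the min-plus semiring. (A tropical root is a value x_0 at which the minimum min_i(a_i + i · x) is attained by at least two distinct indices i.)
Roots: {-6, 1, 4, 6}

Each tropical root is a break point of the lower envelope of the lines y = a_i + i · x (there are 5 lines, with slopes 0, 1, ..., 4). Only the lines that attain the minimum somewhere contribute to roots; other lines are dominated. Here the surviving (envelope) indices are i = 4, i = 3, i = 2, i = 1, i = 0.
Intersections between consecutive envelope lines give the roots: for adjacent envelope indices i < j the intersection is x = (a_i − a_j) / (j − i). Reading off the sorted break points: {-6, 1, 4, 6}.
Verification: at each break x_0, at least two indices attain the minimum of min_i(a_i + i · x_0).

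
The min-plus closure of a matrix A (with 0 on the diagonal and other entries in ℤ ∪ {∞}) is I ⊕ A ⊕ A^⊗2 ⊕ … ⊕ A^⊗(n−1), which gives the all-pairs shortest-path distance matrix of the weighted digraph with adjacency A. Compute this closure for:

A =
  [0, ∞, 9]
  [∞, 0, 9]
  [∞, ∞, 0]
Closure =
  [0, ∞, 9]
  [∞, 0, 9]
  [∞, ∞, 0]

This is the Floyd-Warshall all-pairs shortest-path computation. For each intermediate vertex k = 0, 1, …, 2, update dist[i][j] ← min(dist[i][j], dist[i][k] + dist[k][j]). The final matrix gives, for each (i, j), the minimum total weight of any directed path from i to j (possibly empty when i = j).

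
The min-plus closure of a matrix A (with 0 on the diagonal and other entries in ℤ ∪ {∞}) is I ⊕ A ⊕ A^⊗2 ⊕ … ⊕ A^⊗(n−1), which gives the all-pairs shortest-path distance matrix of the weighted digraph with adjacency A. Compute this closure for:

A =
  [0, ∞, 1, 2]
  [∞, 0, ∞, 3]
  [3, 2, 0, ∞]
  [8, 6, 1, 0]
Closure =
  [0, 3, 1, 2]
  [7, 0, 4, 3]
  [3, 2, 0, 5]
  [4, 3, 1, 0]

This is the Floyd-Warshall all-pairs shortest-path computation. For each intermediate vertex k = 0, 1, …, 3, update dist[i][j] ← min(dist[i][j], dist[i][k] + dist[k][j]). The final matrix gives, for each (i, j), the minimum total weight of any directed path from i to j (possibly empty when i = j).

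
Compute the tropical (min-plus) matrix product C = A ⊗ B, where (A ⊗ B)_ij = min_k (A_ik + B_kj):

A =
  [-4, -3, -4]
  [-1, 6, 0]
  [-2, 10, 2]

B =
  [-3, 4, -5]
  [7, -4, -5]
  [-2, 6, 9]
A ⊗ B =
  [-7, -7, -9]
  [-4, 2, -6]
  [-5, 2, -7]

Apply the min-plus product entry-by-entry:
  C[0][0] = min over k of (A[0][0] + B[0][0] = -4 + -3 = -7, A[0][1] + B[1][0] = -3 + 7 = 4, A[0][2] + B[2][0] = -4 + -2 = -6) = -7 (attained at k = 0)
  C[0][1] = min over k of (A[0][0] + B[0][1] = -4 + 4 = 0, A[0][1] + B[1][1] = -3 + -4 = -7, A[0][2] + B[2][1] = -4 + 6 = 2) = -7 (attained at k = 1)
  C[0][2] = min over k of (A[0][0] + B[0][2] = -4 + -5 = -9, A[0][1] + B[1][2] = -3 + -5 = -8, A[0][2] + B[2][2] = -4 + 9 = 5) = -9 (attained at k = 0)
  C[1][0] = min over k of (A[1][0] + B[0][0] = -1 + -3 = -4, A[1][1] + B[1][0] = 6 + 7 = 13, A[1][2] + B[2][0] = 0 + -2 = -2) = -4 (attained at k = 0)
  C[1][1] = min over k of (A[1][0] + B[0][1] = -1 + 4 = 3, A[1][1] + B[1][1] = 6 + -4 = 2, A[1][2] + B[2][1] = 0 + 6 = 6) = 2 (attained at k = 1)
  C[1][2] = min over k of (A[1][0] + B[0][2] = -1 + -5 = -6, A[1][1] + B[1][2] = 6 + -5 = 1, A[1][2] + B[2][2] = 0 + 9 = 9) = -6 (attained at k = 0)
  C[2][0] = min over k of (A[2][0] + B[0][0] = -2 + -3 = -5, A[2][1] + B[1][0] = 10 + 7 = 17, A[2][2] + B[2][0] = 2 + -2 = 0) = -5 (attained at k = 0)
  C[2][1] = min over k of (A[2][0] + B[0][1] = -2 + 4 = 2, A[2][1] + B[1][1] = 10 + -4 = 6, A[2][2] + B[2][1] = 2 + 6 = 8) = 2 (attained at k = 0)
  C[2][2] = min over k of (A[2][0] + B[0][2] = -2 + -5 = -7, A[2][1] + B[1][2] = 10 + -5 = 5, A[2][2] + B[2][2] = 2 + 9 = 11) = -7 (attained at k = 0)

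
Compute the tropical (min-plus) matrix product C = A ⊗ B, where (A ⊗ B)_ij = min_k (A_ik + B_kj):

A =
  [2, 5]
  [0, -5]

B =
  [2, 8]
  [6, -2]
A ⊗ B =
  [4, 3]
  [1, -7]

Apply the min-plus product entry-by-entry:
  C[0][0] = min over k of (A[0][0] + B[0][0] = 2 + 2 = 4, A[0][1] + B[1][0] = 5 + 6 = 11) = 4 (attained at k = 0)
  C[0][1] = min over k of (A[0][0] + B[0][1] = 2 + 8 = 10, A[0][1] + B[1][1] = 5 + -2 = 3) = 3 (attained at k = 1)
  C[1][0] = min over k of (A[1][0] + B[0][0] = 0 + 2 = 2, A[1][1] + B[1][0] = -5 + 6 = 1) = 1 (attained at k = 1)
  C[1][1] = min over k of (A[1][0] + B[0][1] = 0 + 8 = 8, A[1][1] + B[1][1] = -5 + -2 = -7) = -7 (attained at k = 1)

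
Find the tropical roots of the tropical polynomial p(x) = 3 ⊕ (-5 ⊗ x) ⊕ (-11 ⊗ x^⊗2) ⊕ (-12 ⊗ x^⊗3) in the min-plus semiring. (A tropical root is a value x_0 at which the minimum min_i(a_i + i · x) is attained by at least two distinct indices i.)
Roots: {1, 6, 8}

Each tropical root is a break point of the lower envelope of the lines y = a_i + i · x (there are 4 lines, with slopes 0, 1, ..., 3). Only the lines that attain the minimum somewhere contribute to roots; other lines are dominated. Here the surviving (envelope) indices are i = 3, i = 2, i = 1, i = 0.
Intersections between consecutive envelope lines give the roots: for adjacent envelope indices i < j the intersection is x = (a_i − a_j) / (j − i). Reading off the sorted break points: {1, 6, 8}.
Verification: at each break x_0, at least two indices attain the minimum of min_i(a_i + i · x_0).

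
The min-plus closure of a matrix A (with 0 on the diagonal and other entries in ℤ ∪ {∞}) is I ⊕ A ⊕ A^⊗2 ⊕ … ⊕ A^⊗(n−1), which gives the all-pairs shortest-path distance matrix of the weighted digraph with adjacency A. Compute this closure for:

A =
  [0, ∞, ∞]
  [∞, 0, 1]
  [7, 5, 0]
Closure =
  [0, ∞, ∞]
  [8, 0, 1]
  [7, 5, 0]

This is the Floyd-Warshall all-pairs shortest-path computation. For each intermediate vertex k = 0, 1, …, 2, update dist[i][j] ← min(dist[i][j], dist[i][k] + dist[k][j]). The final matrix gives, for each (i, j), the minimum total weight of any directed path from i to j (possibly empty when i = j).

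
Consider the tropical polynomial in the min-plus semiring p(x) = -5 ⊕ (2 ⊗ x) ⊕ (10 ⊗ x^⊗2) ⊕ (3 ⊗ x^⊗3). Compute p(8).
p(8) = -5

A tropical monomial a ⊗ x^⊗i evaluates to a + i · x. Evaluating each term at x = 8:
  Term 0 contributes -5 + 0 · 8 = -5
  Term 1 contributes 2 + 1 · 8 = 10
  Term 2 contributes 10 + 2 · 8 = 26
  Term 3 contributes 3 + 3 · 8 = 27
p(8) = ⊕ of these = min[-5, 10, 26, 27] = -5.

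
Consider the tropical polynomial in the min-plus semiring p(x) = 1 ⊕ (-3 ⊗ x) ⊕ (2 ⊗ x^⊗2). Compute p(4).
p(4) = 1

A tropical monomial a ⊗ x^⊗i evaluates to a + i · x. Evaluating each term at x = 4:
  Term 0 contributes 1 + 0 · 4 = 1
  Term 1 contributes -3 + 1 · 4 = 1
  Term 2 contributes 2 + 2 · 4 = 10
p(4) = ⊕ of these = min[1, 1, 10] = 1.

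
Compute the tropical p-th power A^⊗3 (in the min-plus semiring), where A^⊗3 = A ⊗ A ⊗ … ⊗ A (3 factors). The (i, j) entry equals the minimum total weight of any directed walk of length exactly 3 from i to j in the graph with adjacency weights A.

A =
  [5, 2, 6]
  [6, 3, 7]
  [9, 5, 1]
A^⊗3 =
  [11, 8, 8]
  [12, 9, 9]
  [11, 7, 3]

Each entry (A^⊗3)_ij equals the minimum over all length-3 walks i = v_0 → v_1 → … → v_3 = j of Σ_t A[v_t][v_{t+1}]. For example, for (i, j) = (0, 2) we minimise over 9 possible intermediate vertex sequences; the minimum is 8, attained along the walk 0 → 2 → 2 → 2.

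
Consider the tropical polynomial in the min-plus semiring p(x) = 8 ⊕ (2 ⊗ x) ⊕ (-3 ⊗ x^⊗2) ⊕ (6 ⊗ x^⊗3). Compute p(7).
p(7) = 8

A tropical monomial a ⊗ x^⊗i evaluates to a + i · x. Evaluating each term at x = 7:
  Term 0 contributes 8 + 0 · 7 = 8
  Term 1 contributes 2 + 1 · 7 = 9
  Term 2 contributes -3 + 2 · 7 = 11
  Term 3 contributes 6 + 3 · 7 = 27
p(7) = ⊕ of these = min[8, 9, 11, 27] = 8.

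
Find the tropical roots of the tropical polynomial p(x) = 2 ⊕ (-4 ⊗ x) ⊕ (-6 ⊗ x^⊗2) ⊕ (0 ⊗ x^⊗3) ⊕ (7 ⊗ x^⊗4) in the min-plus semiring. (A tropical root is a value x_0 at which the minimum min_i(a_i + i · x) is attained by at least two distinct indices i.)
Roots: {-7, -6, 2, 6}

Each tropical root is a break point of the lower envelope of the lines y = a_i + i · x (there are 5 lines, with slopes 0, 1, ..., 4). Only the lines that attain the minimum somewhere contribute to roots; other lines are dominated. Here the surviving (envelope) indices are i = 4, i = 3, i = 2, i = 1, i = 0.
Intersections between consecutive envelope lines give the roots: for adjacent envelope indices i < j the intersection is x = (a_i − a_j) / (j − i). Reading off the sorted break points: {-7, -6, 2, 6}.
Verification: at each break x_0, at least two indices attain the minimum of min_i(a_i + i · x_0).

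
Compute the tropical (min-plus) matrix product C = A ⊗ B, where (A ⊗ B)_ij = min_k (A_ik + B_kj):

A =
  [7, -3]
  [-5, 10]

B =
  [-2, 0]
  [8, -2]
A ⊗ B =
  [5, -5]
  [-7, -5]

Apply the min-plus product entry-by-entry:
  C[0][0] = min over k of (A[0][0] + B[0][0] = 7 + -2 = 5, A[0][1] + B[1][0] = -3 + 8 = 5) = 5 (attained at k = 0)
  C[0][1] = min over k of (A[0][0] + B[0][1] = 7 + 0 = 7, A[0][1] + B[1][1] = -3 + -2 = -5) = -5 (attained at k = 1)
  C[1][0] = min over k of (A[1][0] + B[0][0] = -5 + -2 = -7, A[1][1] + B[1][0] = 10 + 8 = 18) = -7 (attained at k = 0)
  C[1][1] = min over k of (A[1][0] + B[0][1] = -5 + 0 = -5, A[1][1] + B[1][1] = 10 + -2 = 8) = -5 (attained at k = 0)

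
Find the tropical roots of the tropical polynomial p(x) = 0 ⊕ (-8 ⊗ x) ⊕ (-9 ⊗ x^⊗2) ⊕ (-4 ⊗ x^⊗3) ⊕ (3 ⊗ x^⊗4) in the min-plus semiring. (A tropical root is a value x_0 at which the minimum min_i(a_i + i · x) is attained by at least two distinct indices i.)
Roots: {-7, -5, 1, 8}

Each tropical root is a break point of the lower envelope of the lines y = a_i + i · x (there are 5 lines, with slopes 0, 1, ..., 4). Only the lines that attain the minimum somewhere contribute to roots; other lines are dominated. Here the surviving (envelope) indices are i = 4, i = 3, i = 2, i = 1, i = 0.
Intersections between consecutive envelope lines give the roots: for adjacent envelope indices i < j the intersection is x = (a_i − a_j) / (j − i). Reading off the sorted break points: {-7, -5, 1, 8}.
Verification: at each break x_0, at least two indices attain the minimum of min_i(a_i + i · x_0).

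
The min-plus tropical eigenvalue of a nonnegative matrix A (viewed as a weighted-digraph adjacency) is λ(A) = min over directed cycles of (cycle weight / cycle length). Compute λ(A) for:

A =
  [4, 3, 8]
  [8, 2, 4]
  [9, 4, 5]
λ(A) = 2

Enumerate directed cycles and compute their means (weight / length). Sample:
  cycle 0 → 0: weight = 4, length = 1, mean = 4/1 ≈ 4.000
  cycle 1 → 1: weight = 2, length = 1, mean = 2/1 ≈ 2.000
  cycle 2 → 2: weight = 5, length = 1, mean = 5/1 ≈ 5.000
  cycle 0 → 1 → 0: weight = 11, length = 2, mean = 11/2 ≈ 5.500
  cycle 0 → 2 → 0: weight = 17, length = 2, mean = 17/2 ≈ 8.500
  cycle 1 → 0 → 1: weight = 11, length = 2, mean = 11/2 ≈ 5.500
Minimum mean = 2.000, attained e.g. along the cycle 1 → 1 with weight 2 and length 1. So λ(A) = 2/1 = 2.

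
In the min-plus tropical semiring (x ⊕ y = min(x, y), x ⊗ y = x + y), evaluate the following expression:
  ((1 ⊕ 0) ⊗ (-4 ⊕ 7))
((1 ⊕ 0) ⊗ (-4 ⊕ 7)) = -4

Expand innermost to outermost. Recall ⊕ takes the minimum of its arguments and ⊗ takes their sum. Working out the expression ((1 ⊕ 0) ⊗ (-4 ⊕ 7)) gives -4.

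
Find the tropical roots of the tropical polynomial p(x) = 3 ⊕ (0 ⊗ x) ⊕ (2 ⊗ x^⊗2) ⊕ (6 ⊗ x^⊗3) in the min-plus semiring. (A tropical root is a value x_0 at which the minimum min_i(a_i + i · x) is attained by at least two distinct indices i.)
Roots: {-4, -2, 3}

Each tropical root is a break point of the lower envelope of the lines y = a_i + i · x (there are 4 lines, with slopes 0, 1, ..., 3). Only the lines that attain the minimum somewhere contribute to roots; other lines are dominated. Here the surviving (envelope) indices are i = 3, i = 2, i = 1, i = 0.
Intersections between consecutive envelope lines give the roots: for adjacent envelope indices i < j the intersection is x = (a_i − a_j) / (j − i). Reading off the sorted break points: {-4, -2, 3}.
Verification: at each break x_0, at least two indices attain the minimum of min_i(a_i + i · x_0).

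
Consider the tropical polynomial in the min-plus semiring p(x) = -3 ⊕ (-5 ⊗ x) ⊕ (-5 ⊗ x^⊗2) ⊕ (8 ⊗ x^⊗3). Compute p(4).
p(4) = -3

A tropical monomial a ⊗ x^⊗i evaluates to a + i · x. Evaluating each term at x = 4:
  Term 0 contributes -3 + 0 · 4 = -3
  Term 1 contributes -5 + 1 · 4 = -1
  Term 2 contributes -5 + 2 · 4 = 3
  Term 3 contributes 8 + 3 · 4 = 20
p(4) = ⊕ of these = min[-3, -1, 3, 20] = -3.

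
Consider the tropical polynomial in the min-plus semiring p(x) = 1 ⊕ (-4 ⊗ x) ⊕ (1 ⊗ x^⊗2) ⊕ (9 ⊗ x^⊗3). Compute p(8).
p(8) = 1

A tropical monomial a ⊗ x^⊗i evaluates to a + i · x. Evaluating each term at x = 8:
  Term 0 contributes 1 + 0 · 8 = 1
  Term 1 contributes -4 + 1 · 8 = 4
  Term 2 contributes 1 + 2 · 8 = 17
  Term 3 contributes 9 + 3 · 8 = 33
p(8) = ⊕ of these = min[1, 4, 17, 33] = 1.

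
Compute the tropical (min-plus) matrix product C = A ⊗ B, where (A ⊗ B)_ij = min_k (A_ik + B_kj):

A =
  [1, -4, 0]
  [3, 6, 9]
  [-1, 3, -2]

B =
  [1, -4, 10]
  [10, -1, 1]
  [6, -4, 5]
A ⊗ B =
  [2, -5, -3]
  [4, -1, 7]
  [0, -6, 3]

Apply the min-plus product entry-by-entry:
  C[0][0] = min over k of (A[0][0] + B[0][0] = 1 + 1 = 2, A[0][1] + B[1][0] = -4 + 10 = 6, A[0][2] + B[2][0] = 0 + 6 = 6) = 2 (attained at k = 0)
  C[0][1] = min over k of (A[0][0] + B[0][1] = 1 + -4 = -3, A[0][1] + B[1][1] = -4 + -1 = -5, A[0][2] + B[2][1] = 0 + -4 = -4) = -5 (attained at k = 1)
  C[0][2] = min over k of (A[0][0] + B[0][2] = 1 + 10 = 11, A[0][1] + B[1][2] = -4 + 1 = -3, A[0][2] + B[2][2] = 0 + 5 = 5) = -3 (attained at k = 1)
  C[1][0] = min over k of (A[1][0] + B[0][0] = 3 + 1 = 4, A[1][1] + B[1][0] = 6 + 10 = 16, A[1][2] + B[2][0] = 9 + 6 = 15) = 4 (attained at k = 0)
  C[1][1] = min over k of (A[1][0] + B[0][1] = 3 + -4 = -1, A[1][1] + B[1][1] = 6 + -1 = 5, A[1][2] + B[2][1] = 9 + -4 = 5) = -1 (attained at k = 0)
  C[1][2] = min over k of (A[1][0] + B[0][2] = 3 + 10 = 13, A[1][1] + B[1][2] = 6 + 1 = 7, A[1][2] + B[2][2] = 9 + 5 = 14) = 7 (attained at k = 1)
  C[2][0] = min over k of (A[2][0] + B[0][0] = -1 + 1 = 0, A[2][1] + B[1][0] = 3 + 10 = 13, A[2][2] + B[2][0] = -2 + 6 = 4) = 0 (attained at k = 0)
  C[2][1] = min over k of (A[2][0] + B[0][1] = -1 + -4 = -5, A[2][1] + B[1][1] = 3 + -1 = 2, A[2][2] + B[2][1] = -2 + -4 = -6) = -6 (attained at k = 2)
  C[2][2] = min over k of (A[2][0] + B[0][2] = -1 + 10 = 9, A[2][1] + B[1][2] = 3 + 1 = 4, A[2][2] + B[2][2] = -2 + 5 = 3) = 3 (attained at k = 2)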